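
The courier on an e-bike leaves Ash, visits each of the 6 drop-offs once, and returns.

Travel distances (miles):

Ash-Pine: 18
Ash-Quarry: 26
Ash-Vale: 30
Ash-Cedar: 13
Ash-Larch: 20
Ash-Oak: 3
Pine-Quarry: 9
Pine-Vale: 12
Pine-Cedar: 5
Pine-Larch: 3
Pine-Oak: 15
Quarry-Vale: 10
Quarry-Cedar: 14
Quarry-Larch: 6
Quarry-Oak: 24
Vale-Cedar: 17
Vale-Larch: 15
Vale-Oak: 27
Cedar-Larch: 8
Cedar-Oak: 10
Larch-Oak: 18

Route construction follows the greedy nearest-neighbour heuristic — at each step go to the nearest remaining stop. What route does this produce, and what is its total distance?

Total distance 67 miles via the nearest-neighbour route Ash → Oak → Cedar → Pine → Larch → Quarry → Vale → Ash.

From Ash: distances to unvisited — Oak=3, Cedar=13, Pine=18, Larch=20, Quarry=26, Vale=30. Nearest is Oak (3).
From Oak: distances to unvisited — Cedar=10, Pine=15, Larch=18, Quarry=24, Vale=27. Nearest is Cedar (10).
From Cedar: distances to unvisited — Pine=5, Larch=8, Quarry=14, Vale=17. Nearest is Pine (5).
From Pine: distances to unvisited — Larch=3, Quarry=9, Vale=12. Nearest is Larch (3).
From Larch: distances to unvisited — Quarry=6, Vale=15. Nearest is Quarry (6).
From Quarry: distances to unvisited — Vale=10. Nearest is Vale (10).
Return Vale→Ash: 30.
Total = 3 + 10 + 5 + 3 + 6 + 10 + 30 = 67.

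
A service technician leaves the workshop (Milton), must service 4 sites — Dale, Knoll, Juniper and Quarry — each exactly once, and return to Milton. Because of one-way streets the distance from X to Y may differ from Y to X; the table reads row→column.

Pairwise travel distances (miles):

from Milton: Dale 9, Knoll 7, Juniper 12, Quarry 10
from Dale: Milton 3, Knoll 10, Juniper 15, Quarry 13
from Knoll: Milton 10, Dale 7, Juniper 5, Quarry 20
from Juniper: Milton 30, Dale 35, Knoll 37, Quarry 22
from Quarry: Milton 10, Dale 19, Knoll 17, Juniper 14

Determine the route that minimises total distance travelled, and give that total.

Shortest round trip = 56 miles.

Milton → Dale → Knoll → Juniper → Quarry → Milton: 9+10+5+22+10 = 56
Milton → Dale → Knoll → Quarry → Juniper → Milton: 9+10+20+14+30 = 83
Milton → Dale → Juniper → Knoll → Quarry → Milton: 9+15+37+20+10 = 91
Milton → Dale → Juniper → Quarry → Knoll → Milton: 9+15+22+17+10 = 73
Milton → Dale → Quarry → Knoll → Juniper → Milton: 9+13+17+5+30 = 74
Milton → Dale → Quarry → Juniper → Knoll → Milton: 9+13+14+37+10 = 83
Milton → Knoll → Dale → Juniper → Quarry → Milton: 7+7+15+22+10 = 61
Milton → Knoll → Dale → Quarry → Juniper → Milton: 7+7+13+14+30 = 71
Milton → Knoll → Juniper → Dale → Quarry → Milton: 7+5+35+13+10 = 70
Milton → Knoll → Juniper → Quarry → Dale → Milton: 7+5+22+19+3 = 56
Milton → Knoll → Quarry → Dale → Juniper → Milton: 7+20+19+15+30 = 91
Milton → Knoll → Quarry → Juniper → Dale → Milton: 7+20+14+35+3 = 79
Milton → Juniper → Dale → Knoll → Quarry → Milton: 12+35+10+20+10 = 87
Milton → Juniper → Dale → Quarry → Knoll → Milton: 12+35+13+17+10 = 87
… (10 more)
The minimum is 56.
One optimal route: Milton → Dale → Knoll → Juniper → Quarry → Milton.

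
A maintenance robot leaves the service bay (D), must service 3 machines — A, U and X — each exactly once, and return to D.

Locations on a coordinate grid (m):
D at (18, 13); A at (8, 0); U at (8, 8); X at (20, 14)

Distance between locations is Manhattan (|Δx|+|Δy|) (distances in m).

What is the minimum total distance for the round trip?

With 3 stops there are 3!/2 = 3 distinct round trips (a route and its reverse cost the same).
D-A-U-X-D: 23+8+18+3 = 52
D-A-X-U-D: 23+26+18+15 = 82
D-U-A-X-D: 15+8+26+3 = 52
The minimum is 52.
One optimal route: D → A → U → X → D (or its reverse).

Shortest round trip = 52 m.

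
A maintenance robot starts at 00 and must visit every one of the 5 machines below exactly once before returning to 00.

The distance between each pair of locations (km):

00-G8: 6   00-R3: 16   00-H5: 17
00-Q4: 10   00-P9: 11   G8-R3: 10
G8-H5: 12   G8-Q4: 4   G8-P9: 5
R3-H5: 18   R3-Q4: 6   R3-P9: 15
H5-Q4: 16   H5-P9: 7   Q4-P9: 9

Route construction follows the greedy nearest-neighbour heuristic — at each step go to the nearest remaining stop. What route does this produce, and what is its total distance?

00 → [G8:6 / Q4:10 / P9:11 / R3:16 / H5:17] → G8 (6)
G8 → [Q4:4 / P9:5 / R3:10 / H5:12] → Q4 (4)
Q4 → [R3:6 / P9:9 / H5:16] → R3 (6)
R3 → [P9:15 / H5:18] → P9 (15)
P9 → [H5:7] → H5 (7)
Return H5→00: 17.
Total = 6 + 4 + 6 + 15 + 7 + 17 = 55.

Nearest-neighbour total = 55 km; route 00 → G8 → Q4 → R3 → P9 → H5 → 00.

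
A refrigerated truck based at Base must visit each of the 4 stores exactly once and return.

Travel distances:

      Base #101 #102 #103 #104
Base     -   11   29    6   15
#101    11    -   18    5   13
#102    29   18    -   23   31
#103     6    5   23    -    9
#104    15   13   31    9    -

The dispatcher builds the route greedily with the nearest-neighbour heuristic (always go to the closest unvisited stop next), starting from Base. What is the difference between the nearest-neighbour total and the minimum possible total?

From Base: #103=6, #101=11, #104=15, #102=29 → choose #103 (6).
From #103: #101=5, #104=9, #102=23 → choose #101 (5).
From #101: #104=13, #102=18 → choose #104 (13).
From #104: #102=31 → choose #102 (31).
NN route Base → #103 → #101 → #104 → #102 → Base costs 84.
Optimal: Base → #101 → #102 → #104 → #103 → Base costs 75 (by enumerating all 12 distinct tours).
Excess = 84 − 75 = 9.

9 longer than the optimal tour.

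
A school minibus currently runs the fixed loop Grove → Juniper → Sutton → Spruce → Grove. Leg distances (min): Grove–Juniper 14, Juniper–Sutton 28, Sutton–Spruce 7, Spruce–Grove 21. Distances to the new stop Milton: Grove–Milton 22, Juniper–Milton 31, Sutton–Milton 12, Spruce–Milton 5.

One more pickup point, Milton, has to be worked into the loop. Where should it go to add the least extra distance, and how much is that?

Insertion cost between consecutive stops i–j is d(i,Milton) + d(Milton,j) − d(i,j):
  between Grove and Juniper: 22 + 31 − 14 = 39
  between Juniper and Sutton: 31 + 12 − 28 = 15
  between Sutton and Spruce: 12 + 5 − 7 = 10
  between Spruce and Grove: 5 + 22 − 21 = 6
Cheapest insertion is between Spruce and Grove, adding 6.
New total = 70 + 6 = 76.

Adding 6 min by placing Milton on the Spruce–Grove leg.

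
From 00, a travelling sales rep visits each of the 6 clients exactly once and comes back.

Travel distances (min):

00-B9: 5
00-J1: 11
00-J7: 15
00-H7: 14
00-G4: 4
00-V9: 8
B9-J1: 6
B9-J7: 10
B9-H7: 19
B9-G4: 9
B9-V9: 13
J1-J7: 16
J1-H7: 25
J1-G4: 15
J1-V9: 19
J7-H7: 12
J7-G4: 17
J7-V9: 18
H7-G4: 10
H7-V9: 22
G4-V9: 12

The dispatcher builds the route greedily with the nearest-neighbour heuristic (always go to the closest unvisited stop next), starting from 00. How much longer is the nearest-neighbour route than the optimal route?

8 min longer than the optimal tour.

00: G4=4, B9=5, V9=8, J1=11, H7=14, J7=15 ⇒ G4
G4: B9=9, H7=10, V9=12, J1=15, J7=17 ⇒ B9
B9: J1=6, J7=10, V9=13, H7=19 ⇒ J1
J1: J7=16, V9=19, H7=25 ⇒ J7
J7: H7=12, V9=18 ⇒ H7
H7: V9=22 ⇒ V9
NN route 00 → G4 → B9 → J1 → J7 → H7 → V9 → 00 costs 77.
Optimal: 00 → B9 → J1 → J7 → H7 → G4 → V9 → 00 costs 69 (by enumerating all 360 distinct tours).
Excess = 77 − 69 = 8.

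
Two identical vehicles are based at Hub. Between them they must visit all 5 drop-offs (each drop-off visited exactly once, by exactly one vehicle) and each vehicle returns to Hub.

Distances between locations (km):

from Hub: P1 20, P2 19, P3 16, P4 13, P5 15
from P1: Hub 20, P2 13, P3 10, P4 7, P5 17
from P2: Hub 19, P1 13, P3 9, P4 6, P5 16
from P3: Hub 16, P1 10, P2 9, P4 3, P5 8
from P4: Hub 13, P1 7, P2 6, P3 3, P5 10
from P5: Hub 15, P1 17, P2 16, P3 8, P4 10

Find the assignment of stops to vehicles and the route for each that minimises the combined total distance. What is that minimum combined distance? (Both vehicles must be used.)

There are 2^4 − 1 = 15 ways to divide the 5 stops into two non-empty groups. For each, the best each vehicle can do is its own shortest tour through its group:
  {P1} + {P2, P3, P4, P5}: 40 + 51 = 91
  {P2} + {P1, P3, P4, P5}: 38 + 53 = 91
  {P1, P2} + {P3, P4, P5}: 52 + 39 = 91
  {P3} + {P1, P2, P4, P5}: 32 + 64 = 96
  {P1, P3} + {P2, P4, P5}: 46 + 50 = 96
  {P2, P3} + {P1, P4, P5}: 44 + 52 = 96
  … (15 splits in total)
  {P1, P2, P3, P4} + {P5}: 58 + 30 = 88  ← best
Best: vehicle 1 Hub → P1 → P2 → P3 → P4 → Hub = 58; vehicle 2 Hub → P5 → Hub = 30; combined 88.

88 km — the smallest possible combined total.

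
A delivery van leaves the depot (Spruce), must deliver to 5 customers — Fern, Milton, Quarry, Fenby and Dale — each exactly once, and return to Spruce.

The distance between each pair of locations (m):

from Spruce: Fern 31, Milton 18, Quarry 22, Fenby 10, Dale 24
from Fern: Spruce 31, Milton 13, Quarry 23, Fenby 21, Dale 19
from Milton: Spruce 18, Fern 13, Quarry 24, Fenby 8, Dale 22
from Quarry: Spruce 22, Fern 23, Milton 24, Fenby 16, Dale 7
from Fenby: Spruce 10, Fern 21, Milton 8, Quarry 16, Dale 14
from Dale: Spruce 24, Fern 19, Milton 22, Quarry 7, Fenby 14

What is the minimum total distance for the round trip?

Spruce → Fern → Milton → Quarry → Fenby → Dale → Spruce: 31+13+24+16+14+24 = 122
Spruce → Fern → Milton → Quarry → Dale → Fenby → Spruce: 31+13+24+7+14+10 = 99
Spruce → Fern → Milton → Fenby → Quarry → Dale → Spruce: 31+13+8+16+7+24 = 99
Spruce → Fern → Milton → Fenby → Dale → Quarry → Spruce: 31+13+8+14+7+22 = 95
Spruce → Fern → Milton → Dale → Quarry → Fenby → Spruce: 31+13+22+7+16+10 = 99
Spruce → Fern → Milton → Dale → Fenby → Quarry → Spruce: 31+13+22+14+16+22 = 118
Spruce → Fern → Quarry → Milton → Fenby → Dale → Spruce: 31+23+24+8+14+24 = 124
Spruce → Fern → Quarry → Milton → Dale → Fenby → Spruce: 31+23+24+22+14+10 = 124
Spruce → Fern → Quarry → Fenby → Milton → Dale → Spruce: 31+23+16+8+22+24 = 124
Spruce → Fern → Quarry → Fenby → Dale → Milton → Spruce: 31+23+16+14+22+18 = 124
Spruce → Fern → Quarry → Dale → Milton → Fenby → Spruce: 31+23+7+22+8+10 = 101
Spruce → Fern → Quarry → Dale → Fenby → Milton → Spruce: 31+23+7+14+8+18 = 101
Spruce → Fern → Fenby → Milton → Quarry → Dale → Spruce: 31+21+8+24+7+24 = 115
Spruce → Fern → Fenby → Milton → Dale → Quarry → Spruce: 31+21+8+22+7+22 = 111
… (46 more)
Spruce → Quarry → Dale → Fern → Milton → Fenby → Spruce: 22+7+19+13+8+10 = 79  ← best
The minimum is 79.
One optimal route: Spruce → Quarry → Dale → Fern → Milton → Fenby → Spruce (or its reverse).

Minimum total distance: 79 m.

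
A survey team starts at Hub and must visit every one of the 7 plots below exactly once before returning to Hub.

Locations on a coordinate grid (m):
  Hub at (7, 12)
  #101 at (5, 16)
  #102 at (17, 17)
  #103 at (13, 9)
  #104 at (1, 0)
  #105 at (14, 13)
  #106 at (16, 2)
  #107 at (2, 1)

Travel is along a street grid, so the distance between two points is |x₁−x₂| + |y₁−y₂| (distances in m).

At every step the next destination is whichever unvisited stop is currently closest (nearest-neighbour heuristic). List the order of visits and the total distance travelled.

98 m along Hub → #101 → #105 → #103 → #106 → #107 → #104 → #102 → Hub.

Hub → [#101:6 / #105:8 / #103:9 / #102:15 / #107:16 / #104:18 / #106:19] → #101 (6)
#101 → [#105:12 / #102:13 / #103:15 / #107:18 / #104:20 / #106:25] → #105 (12)
#105 → [#103:5 / #102:7 / #106:13 / #107:24 / #104:26] → #103 (5)
#103 → [#106:10 / #102:12 / #107:19 / #104:21] → #106 (10)
#106 → [#107:15 / #102:16 / #104:17] → #107 (15)
#107 → [#104:2 / #102:31] → #104 (2)
#104 → [#102:33] → #102 (33)
Return #102→Hub: 15.
Total = 6 + 12 + 5 + 10 + 15 + 2 + 33 + 15 = 98.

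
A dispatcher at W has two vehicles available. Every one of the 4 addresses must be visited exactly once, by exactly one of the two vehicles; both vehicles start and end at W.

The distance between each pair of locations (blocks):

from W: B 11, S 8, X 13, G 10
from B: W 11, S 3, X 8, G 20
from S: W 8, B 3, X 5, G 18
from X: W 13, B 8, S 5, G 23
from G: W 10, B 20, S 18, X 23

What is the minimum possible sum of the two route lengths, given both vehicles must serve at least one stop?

Minimum combined distance: 52 blocks.

Check every non-empty split of the stops between the two vehicles; for each half take its own optimal tour:
  {B} + {S, X, G}: 22 + 46 = 68
  {S} + {B, X, G}: 16 + 51 = 67
  {B, S} + {X, G}: 22 + 46 = 68
  {X} + {B, S, G}: 26 + 41 = 67
  {B, X} + {S, G}: 32 + 36 = 68
  {S, X} + {B, G}: 26 + 41 = 67
  … (7 splits in total)
  {B, S, X} + {G}: 32 + 20 = 52  ← best
Best: vehicle 1 W → B → S → X → W = 32; vehicle 2 W → G → W = 20; combined 52.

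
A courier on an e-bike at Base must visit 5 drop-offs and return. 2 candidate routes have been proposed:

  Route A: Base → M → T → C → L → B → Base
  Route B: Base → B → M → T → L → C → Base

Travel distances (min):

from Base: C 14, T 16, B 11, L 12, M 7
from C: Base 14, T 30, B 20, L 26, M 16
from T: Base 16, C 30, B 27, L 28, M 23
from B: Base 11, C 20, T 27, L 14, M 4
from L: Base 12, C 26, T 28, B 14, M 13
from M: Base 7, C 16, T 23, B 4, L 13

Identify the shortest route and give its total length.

Route A: 7 + 23 + 30 + 26 + 14 + 11 = 111
Route B: 11 + 4 + 23 + 28 + 26 + 14 = 106

Shortest is Route B, total 106 min.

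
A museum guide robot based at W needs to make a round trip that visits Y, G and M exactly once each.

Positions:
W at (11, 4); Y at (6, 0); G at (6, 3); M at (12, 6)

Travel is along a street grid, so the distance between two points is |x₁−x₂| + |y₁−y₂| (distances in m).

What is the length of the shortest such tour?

Shortest round trip = 24 m.

W → Y → G → M → W: 9+3+9+3 = 24
W → Y → M → G → W: 9+12+9+6 = 36
W → G → Y → M → W: 6+3+12+3 = 24
The minimum is 24.
One optimal route: W → Y → G → M → W (or its reverse).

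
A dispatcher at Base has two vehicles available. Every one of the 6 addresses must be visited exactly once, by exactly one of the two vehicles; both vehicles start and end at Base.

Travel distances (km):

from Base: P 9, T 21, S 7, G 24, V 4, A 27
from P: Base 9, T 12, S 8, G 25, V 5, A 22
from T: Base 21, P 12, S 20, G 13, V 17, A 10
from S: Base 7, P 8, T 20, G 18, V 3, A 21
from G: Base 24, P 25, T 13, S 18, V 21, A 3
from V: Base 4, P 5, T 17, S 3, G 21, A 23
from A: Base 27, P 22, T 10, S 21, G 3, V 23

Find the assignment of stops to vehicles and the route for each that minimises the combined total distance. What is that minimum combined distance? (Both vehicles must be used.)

Minimum combined distance: 67 km.

Try each way of splitting the stops between the two vehicles (each non-empty) and, for each split, find the best tour for each vehicle:
  {P} + {T, S, G, V, A}: 18 + 59 = 77
  {T} + {P, S, G, V, A}: 42 + 59 = 101
  {P, T} + {S, G, V, A}: 42 + 55 = 97
  {S} + {P, T, G, V, A}: 14 + 58 = 72
  {P, S} + {T, G, V, A}: 24 + 58 = 82
  {T, S} + {P, G, V, A}: 48 + 58 = 106
  … (31 splits in total)
  {V} + {P, T, S, G, A}: 8 + 59 = 67  ← best
Best: vehicle 1 Base → V → Base = 8; vehicle 2 Base → P → T → A → G → S → Base = 59; combined 67.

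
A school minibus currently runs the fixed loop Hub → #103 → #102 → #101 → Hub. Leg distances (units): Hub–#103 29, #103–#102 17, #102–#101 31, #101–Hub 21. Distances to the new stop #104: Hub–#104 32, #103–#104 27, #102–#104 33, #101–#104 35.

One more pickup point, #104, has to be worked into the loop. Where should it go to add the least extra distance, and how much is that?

+30 — insert #104 between Hub and #103.

Insertion cost between consecutive stops i–j is d(i,#104) + d(#104,j) − d(i,j):
  between Hub and #103: 32 + 27 − 29 = 30
  between #103 and #102: 27 + 33 − 17 = 43
  between #102 and #101: 33 + 35 − 31 = 37
  between #101 and Hub: 35 + 32 − 21 = 46
Cheapest insertion is between Hub and #103, adding 30.
New total = 98 + 30 = 128.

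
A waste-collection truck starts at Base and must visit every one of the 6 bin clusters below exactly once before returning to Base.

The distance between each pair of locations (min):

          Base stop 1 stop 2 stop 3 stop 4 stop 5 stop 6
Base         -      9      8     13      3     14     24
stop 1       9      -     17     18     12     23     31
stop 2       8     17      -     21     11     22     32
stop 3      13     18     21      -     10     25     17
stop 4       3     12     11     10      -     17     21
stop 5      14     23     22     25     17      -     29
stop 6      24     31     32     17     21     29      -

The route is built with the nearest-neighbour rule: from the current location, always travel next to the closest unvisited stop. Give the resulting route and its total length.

Base → [stop 4:3 / stop 2:8 / stop 1:9 / stop 3:13 / stop 5:14 / stop 6:24] → stop 4 (3)
stop 4 → [stop 3:10 / stop 2:11 / stop 1:12 / stop 5:17 / stop 6:21] → stop 3 (10)
stop 3 → [stop 6:17 / stop 1:18 / stop 2:21 / stop 5:25] → stop 6 (17)
stop 6 → [stop 5:29 / stop 1:31 / stop 2:32] → stop 5 (29)
stop 5 → [stop 2:22 / stop 1:23] → stop 2 (22)
stop 2 → [stop 1:17] → stop 1 (17)
Return stop 1→Base: 9.
Total = 3 + 10 + 17 + 29 + 22 + 17 + 9 = 107.

107 min along Base → stop 4 → stop 3 → stop 6 → stop 5 → stop 2 → stop 1 → Base.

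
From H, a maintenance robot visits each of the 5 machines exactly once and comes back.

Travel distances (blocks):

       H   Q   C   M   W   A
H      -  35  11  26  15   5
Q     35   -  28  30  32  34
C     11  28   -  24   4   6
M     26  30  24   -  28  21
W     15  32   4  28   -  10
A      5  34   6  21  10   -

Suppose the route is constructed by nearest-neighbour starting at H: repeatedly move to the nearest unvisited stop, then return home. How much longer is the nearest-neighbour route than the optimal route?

5 blocks longer than the optimal tour.

H: A=5, C=11, W=15, M=26, Q=35 ⇒ A
A: C=6, W=10, M=21, Q=34 ⇒ C
C: W=4, M=24, Q=28 ⇒ W
W: M=28, Q=32 ⇒ M
M: Q=30 ⇒ Q
NN route H → A → C → W → M → Q → H costs 108.
Optimal: H → C → W → Q → M → A → H costs 103 (by enumerating all 60 distinct tours).
Excess = 108 − 103 = 5.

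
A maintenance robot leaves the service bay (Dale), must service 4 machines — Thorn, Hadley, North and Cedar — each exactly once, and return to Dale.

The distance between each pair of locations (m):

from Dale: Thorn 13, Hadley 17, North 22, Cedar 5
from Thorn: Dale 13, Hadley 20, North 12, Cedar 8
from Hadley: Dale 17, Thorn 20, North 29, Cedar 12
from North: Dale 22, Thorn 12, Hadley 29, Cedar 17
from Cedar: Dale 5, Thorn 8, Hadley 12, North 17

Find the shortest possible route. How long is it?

There are 12 distinct closed tours to check (reversals are equivalent).
Dale-Thorn-Hadley-North-Cedar-Dale: 13+20+29+17+5 = 84
Dale-Thorn-Hadley-Cedar-North-Dale: 13+20+12+17+22 = 84
Dale-Thorn-North-Hadley-Cedar-Dale: 13+12+29+12+5 = 71
Dale-Thorn-North-Cedar-Hadley-Dale: 13+12+17+12+17 = 71
Dale-Thorn-Cedar-Hadley-North-Dale: 13+8+12+29+22 = 84
Dale-Thorn-Cedar-North-Hadley-Dale: 13+8+17+29+17 = 84
Dale-Hadley-Thorn-North-Cedar-Dale: 17+20+12+17+5 = 71
Dale-Hadley-Thorn-Cedar-North-Dale: 17+20+8+17+22 = 84
Dale-Hadley-North-Thorn-Cedar-Dale: 17+29+12+8+5 = 71
Dale-Hadley-Cedar-Thorn-North-Dale: 17+12+8+12+22 = 71
Dale-North-Thorn-Hadley-Cedar-Dale: 22+12+20+12+5 = 71
Dale-North-Hadley-Thorn-Cedar-Dale: 22+29+20+8+5 = 84
The minimum is 71.
One optimal route: Dale → Thorn → North → Hadley → Cedar → Dale (or its reverse).

71 m — the shortest possible round trip.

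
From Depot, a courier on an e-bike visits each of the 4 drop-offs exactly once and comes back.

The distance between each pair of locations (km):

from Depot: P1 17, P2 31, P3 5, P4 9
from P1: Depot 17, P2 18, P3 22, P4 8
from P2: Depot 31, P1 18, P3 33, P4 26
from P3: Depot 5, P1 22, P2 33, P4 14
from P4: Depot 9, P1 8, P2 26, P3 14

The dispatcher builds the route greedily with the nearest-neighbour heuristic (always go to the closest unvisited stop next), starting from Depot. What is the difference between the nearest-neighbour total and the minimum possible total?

From Depot: P3=5, P4=9, P1=17, P2=31 → choose P3 (5).
From P3: P4=14, P1=22, P2=33 → choose P4 (14).
From P4: P1=8, P2=26 → choose P1 (8).
From P1: P2=18 → choose P2 (18).
NN route Depot → P3 → P4 → P1 → P2 → Depot costs 76.
Optimal: Depot → P3 → P2 → P1 → P4 → Depot costs 73 (by enumerating all 12 distinct tours).
Excess = 76 − 73 = 3.

The nearest-neighbour route is 3 km longer than optimal.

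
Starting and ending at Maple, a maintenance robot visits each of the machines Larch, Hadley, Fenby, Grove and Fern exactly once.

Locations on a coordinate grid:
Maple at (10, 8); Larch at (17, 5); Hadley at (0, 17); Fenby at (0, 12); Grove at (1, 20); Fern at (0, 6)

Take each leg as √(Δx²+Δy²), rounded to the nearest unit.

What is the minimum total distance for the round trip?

Shortest round trip = 54.

With 5 stops there are 5!/2 = 60 distinct round trips (a route and its reverse cost the same).
Maple - Larch - Hadley - Fenby - Grove - Fern - Maple: 8+21+5+8+14+10 = 66
Maple - Larch - Hadley - Fenby - Fern - Grove - Maple: 8+21+5+6+14+15 = 69
Maple - Larch - Hadley - Grove - Fenby - Fern - Maple: 8+21+3+8+6+10 = 56
Maple - Larch - Hadley - Grove - Fern - Fenby - Maple: 8+21+3+14+6+11 = 63
Maple - Larch - Hadley - Fern - Fenby - Grove - Maple: 8+21+11+6+8+15 = 69
Maple - Larch - Hadley - Fern - Grove - Fenby - Maple: 8+21+11+14+8+11 = 73
Maple - Larch - Fenby - Hadley - Grove - Fern - Maple: 8+18+5+3+14+10 = 58
Maple - Larch - Fenby - Hadley - Fern - Grove - Maple: 8+18+5+11+14+15 = 71
Maple - Larch - Fenby - Grove - Hadley - Fern - Maple: 8+18+8+3+11+10 = 58
Maple - Larch - Fenby - Grove - Fern - Hadley - Maple: 8+18+8+14+11+13 = 72
Maple - Larch - Fenby - Fern - Hadley - Grove - Maple: 8+18+6+11+3+15 = 61
Maple - Larch - Fenby - Fern - Grove - Hadley - Maple: 8+18+6+14+3+13 = 62
Maple - Larch - Grove - Hadley - Fenby - Fern - Maple: 8+22+3+5+6+10 = 54
Maple - Larch - Grove - Hadley - Fern - Fenby - Maple: 8+22+3+11+6+11 = 61
… (46 more)
The minimum is 54.
One optimal route: Maple → Larch → Grove → Hadley → Fenby → Fern → Maple (or its reverse).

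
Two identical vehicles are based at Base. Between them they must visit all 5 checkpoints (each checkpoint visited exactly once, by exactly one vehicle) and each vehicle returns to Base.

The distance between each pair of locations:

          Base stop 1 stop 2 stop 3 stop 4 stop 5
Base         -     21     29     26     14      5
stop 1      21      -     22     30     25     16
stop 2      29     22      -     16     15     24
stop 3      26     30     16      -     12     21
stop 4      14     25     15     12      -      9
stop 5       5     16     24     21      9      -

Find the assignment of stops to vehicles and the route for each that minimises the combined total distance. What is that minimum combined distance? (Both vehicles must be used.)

Check every non-empty split of the stops between the two vehicles; for each half take its own optimal tour:
  {stop 1} + {stop 2, stop 3, stop 4, stop 5}: 42 + 71 = 113
  {stop 2} + {stop 1, stop 3, stop 4, stop 5}: 58 + 77 = 135
  {stop 1, stop 2} + {stop 3, stop 4, stop 5}: 72 + 52 = 124
  {stop 3} + {stop 1, stop 2, stop 4, stop 5}: 52 + 72 = 124
  {stop 1, stop 3} + {stop 2, stop 4, stop 5}: 77 + 58 = 135
  {stop 2, stop 3} + {stop 1, stop 4, stop 5}: 71 + 60 = 131
  … (15 splits in total)
  {stop 1, stop 2, stop 3, stop 4} + {stop 5}: 85 + 10 = 95  ← best
Best: vehicle 1 Base → stop 1 → stop 2 → stop 3 → stop 4 → Base = 85; vehicle 2 Base → stop 5 → Base = 10; combined 95.

Minimum combined distance: 95.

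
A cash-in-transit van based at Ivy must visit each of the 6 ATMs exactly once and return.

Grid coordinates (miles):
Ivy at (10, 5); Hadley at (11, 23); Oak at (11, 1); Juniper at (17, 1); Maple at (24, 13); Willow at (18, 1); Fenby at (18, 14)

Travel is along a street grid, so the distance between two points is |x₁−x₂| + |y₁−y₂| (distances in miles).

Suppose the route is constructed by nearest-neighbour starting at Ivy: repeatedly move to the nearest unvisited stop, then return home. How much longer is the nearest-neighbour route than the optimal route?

From Ivy: Oak=5, Juniper=11, Willow=12, Fenby=17, Hadley=19, Maple=22 → choose Oak (5).
From Oak: Juniper=6, Willow=7, Fenby=20, Hadley=22, Maple=25 → choose Juniper (6).
From Juniper: Willow=1, Fenby=14, Maple=19, Hadley=28 → choose Willow (1).
From Willow: Fenby=13, Maple=18, Hadley=29 → choose Fenby (13).
From Fenby: Maple=7, Hadley=16 → choose Maple (7).
From Maple: Hadley=23 → choose Hadley (23).
NN route Ivy → Oak → Juniper → Willow → Fenby → Maple → Hadley → Ivy costs 74.
Optimal: Ivy → Hadley → Fenby → Maple → Willow → Juniper → Oak → Ivy costs 72 (by enumerating all 360 distinct tours).
Excess = 74 − 72 = 2.

Excess over optimum: 2 miles.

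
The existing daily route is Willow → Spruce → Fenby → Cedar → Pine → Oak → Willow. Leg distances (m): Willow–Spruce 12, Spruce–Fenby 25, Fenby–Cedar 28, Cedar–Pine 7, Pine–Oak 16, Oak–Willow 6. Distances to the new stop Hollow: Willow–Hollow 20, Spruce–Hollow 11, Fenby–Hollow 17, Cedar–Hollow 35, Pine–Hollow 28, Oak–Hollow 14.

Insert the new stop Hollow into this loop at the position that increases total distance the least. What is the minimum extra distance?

Minimum extra distance: 3 m, inserting Hollow between Spruce and Fenby.

Insertion cost between consecutive stops i–j is d(i,Hollow) + d(Hollow,j) − d(i,j):
  between Willow and Spruce: 20 + 11 − 12 = 19
  between Spruce and Fenby: 11 + 17 − 25 = 3
  between Fenby and Cedar: 17 + 35 − 28 = 24
  between Cedar and Pine: 35 + 28 − 7 = 56
  between Pine and Oak: 28 + 14 − 16 = 26
  between Oak and Willow: 14 + 20 − 6 = 28
Cheapest insertion is between Spruce and Fenby, adding 3.
New total = 94 + 3 = 97.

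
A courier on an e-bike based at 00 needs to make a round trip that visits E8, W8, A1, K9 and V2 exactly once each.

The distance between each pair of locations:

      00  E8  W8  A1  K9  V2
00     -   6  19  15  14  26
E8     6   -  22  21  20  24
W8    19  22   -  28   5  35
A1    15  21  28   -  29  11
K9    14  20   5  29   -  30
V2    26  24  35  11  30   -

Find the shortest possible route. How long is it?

88 — the shortest possible round trip.

00→E8→W8→A1→K9→V2→00: 6+22+28+29+30+26 = 141
00→E8→W8→A1→V2→K9→00: 6+22+28+11+30+14 = 111
00→E8→W8→K9→A1→V2→00: 6+22+5+29+11+26 = 99
00→E8→W8→K9→V2→A1→00: 6+22+5+30+11+15 = 89
00→E8→W8→V2→A1→K9→00: 6+22+35+11+29+14 = 117
00→E8→W8→V2→K9→A1→00: 6+22+35+30+29+15 = 137
00→E8→A1→W8→K9→V2→00: 6+21+28+5+30+26 = 116
00→E8→A1→W8→V2→K9→00: 6+21+28+35+30+14 = 134
00→E8→A1→K9→W8→V2→00: 6+21+29+5+35+26 = 122
00→E8→A1→K9→V2→W8→00: 6+21+29+30+35+19 = 140
00→E8→A1→V2→W8→K9→00: 6+21+11+35+5+14 = 92
00→E8→A1→V2→K9→W8→00: 6+21+11+30+5+19 = 92
00→E8→K9→W8→A1→V2→00: 6+20+5+28+11+26 = 96
00→E8→K9→W8→V2→A1→00: 6+20+5+35+11+15 = 92
… (46 more)
00→E8→V2→A1→W8→K9→00: 6+24+11+28+5+14 = 88  ← best
The minimum is 88.
One optimal route: 00 → E8 → V2 → A1 → W8 → K9 → 00 (or its reverse).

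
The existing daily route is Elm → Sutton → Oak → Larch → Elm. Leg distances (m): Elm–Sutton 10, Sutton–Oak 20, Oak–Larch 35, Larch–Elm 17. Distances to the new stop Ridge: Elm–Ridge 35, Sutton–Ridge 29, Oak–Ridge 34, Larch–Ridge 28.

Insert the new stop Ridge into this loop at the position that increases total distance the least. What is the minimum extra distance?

Insertion cost between consecutive stops i–j is d(i,Ridge) + d(Ridge,j) − d(i,j):
  between Elm and Sutton: 35 + 29 − 10 = 54
  between Sutton and Oak: 29 + 34 − 20 = 43
  between Oak and Larch: 34 + 28 − 35 = 27
  between Larch and Elm: 28 + 35 − 17 = 46
Cheapest insertion is between Oak and Larch, adding 27.
New total = 82 + 27 = 109.

Minimum extra distance: 27 m, inserting Ridge between Oak and Larch.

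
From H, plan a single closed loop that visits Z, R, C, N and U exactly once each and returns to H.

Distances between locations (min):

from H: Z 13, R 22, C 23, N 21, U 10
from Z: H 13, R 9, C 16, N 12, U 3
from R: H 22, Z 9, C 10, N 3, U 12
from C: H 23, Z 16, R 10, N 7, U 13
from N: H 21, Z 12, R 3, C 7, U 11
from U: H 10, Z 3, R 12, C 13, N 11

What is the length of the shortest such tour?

With 5 stops there are 5!/2 = 60 distinct round trips (a route and its reverse cost the same).
H - Z - R - C - N - U - H: 13+9+10+7+11+10 = 60
H - Z - R - C - U - N - H: 13+9+10+13+11+21 = 77
H - Z - R - N - C - U - H: 13+9+3+7+13+10 = 55
H - Z - R - N - U - C - H: 13+9+3+11+13+23 = 72
H - Z - R - U - C - N - H: 13+9+12+13+7+21 = 75
H - Z - R - U - N - C - H: 13+9+12+11+7+23 = 75
H - Z - C - R - N - U - H: 13+16+10+3+11+10 = 63
H - Z - C - R - U - N - H: 13+16+10+12+11+21 = 83
H - Z - C - N - R - U - H: 13+16+7+3+12+10 = 61
H - Z - C - N - U - R - H: 13+16+7+11+12+22 = 81
H - Z - C - U - R - N - H: 13+16+13+12+3+21 = 78
H - Z - C - U - N - R - H: 13+16+13+11+3+22 = 78
H - Z - N - R - C - U - H: 13+12+3+10+13+10 = 61
H - Z - N - R - U - C - H: 13+12+3+12+13+23 = 76
… (46 more)
The minimum is 55.
One optimal route: H → Z → R → N → C → U → H (or its reverse).

Minimum total distance: 55 min.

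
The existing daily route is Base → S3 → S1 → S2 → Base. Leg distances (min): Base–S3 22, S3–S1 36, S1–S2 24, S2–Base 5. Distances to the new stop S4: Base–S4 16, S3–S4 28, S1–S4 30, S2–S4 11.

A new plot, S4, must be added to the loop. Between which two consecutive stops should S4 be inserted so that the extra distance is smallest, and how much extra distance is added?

Minimum extra distance: 17 min, inserting S4 between S1 and S2.

Insertion cost between consecutive stops i–j is d(i,S4) + d(S4,j) − d(i,j):
  between Base and S3: 16 + 28 − 22 = 22
  between S3 and S1: 28 + 30 − 36 = 22
  between S1 and S2: 30 + 11 − 24 = 17
  between S2 and Base: 11 + 16 − 5 = 22
Cheapest insertion is between S1 and S2, adding 17.
New total = 87 + 17 = 104.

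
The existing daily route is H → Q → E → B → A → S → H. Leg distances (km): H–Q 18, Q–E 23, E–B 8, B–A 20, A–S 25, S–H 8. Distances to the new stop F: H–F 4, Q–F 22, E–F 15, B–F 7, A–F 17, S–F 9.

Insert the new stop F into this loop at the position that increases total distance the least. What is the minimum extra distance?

Insertion cost between consecutive stops i–j is d(i,F) + d(F,j) − d(i,j):
  between H and Q: 4 + 22 − 18 = 8
  between Q and E: 22 + 15 − 23 = 14
  between E and B: 15 + 7 − 8 = 14
  between B and A: 7 + 17 − 20 = 4
  between A and S: 17 + 9 − 25 = 1
  between S and H: 9 + 4 − 8 = 5
Cheapest insertion is between A and S, adding 1.
New total = 102 + 1 = 103.

Adding 1 km by placing F on the A–S leg.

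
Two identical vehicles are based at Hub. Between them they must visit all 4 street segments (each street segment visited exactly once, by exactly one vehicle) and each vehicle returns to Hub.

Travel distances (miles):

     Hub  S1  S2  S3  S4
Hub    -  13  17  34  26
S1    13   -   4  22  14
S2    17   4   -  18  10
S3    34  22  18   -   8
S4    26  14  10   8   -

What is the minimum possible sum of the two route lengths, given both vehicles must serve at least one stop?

There are 2^3 − 1 = 7 ways to divide the 4 stops into two non-empty groups. For each, the best each vehicle can do is its own shortest tour through its group:
  {S1} + {S2, S3, S4}: 26 + 69 = 95
  {S2} + {S1, S3, S4}: 34 + 69 = 103
  {S1, S2} + {S3, S4}: 34 + 68 = 102
  {S3} + {S1, S2, S4}: 68 + 53 = 121
  {S1, S3} + {S2, S4}: 69 + 53 = 122
  {S2, S3} + {S1, S4}: 69 + 53 = 122
  … (7 splits in total)
Best: vehicle 1 Hub → S1 → Hub = 26; vehicle 2 Hub → S2 → S3 → S4 → Hub = 69; combined 95.

95 miles — the smallest possible combined total.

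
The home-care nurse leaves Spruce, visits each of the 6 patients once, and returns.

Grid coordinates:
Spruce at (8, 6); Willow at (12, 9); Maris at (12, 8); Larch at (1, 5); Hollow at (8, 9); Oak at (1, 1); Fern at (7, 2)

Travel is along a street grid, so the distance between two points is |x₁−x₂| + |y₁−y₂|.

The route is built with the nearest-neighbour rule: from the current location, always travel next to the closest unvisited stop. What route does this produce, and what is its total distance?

At Spruce the remaining stops are Hollow 3, Fern 5, Maris 6, Willow 7, Larch 8, Oak 12; go to Hollow.
At Hollow the remaining stops are Willow 4, Maris 5, Fern 8, Larch 11, Oak 15; go to Willow.
At Willow the remaining stops are Maris 1, Fern 12, Larch 15, Oak 19; go to Maris.
At Maris the remaining stops are Fern 11, Larch 14, Oak 18; go to Fern.
At Fern the remaining stops are Oak 7, Larch 9; go to Oak.
At Oak the remaining stops are Larch 4; go to Larch.
Return Larch→Spruce: 8.
Total = 3 + 4 + 1 + 11 + 7 + 4 + 8 = 38.

Nearest-neighbour total = 38; route Spruce → Hollow → Willow → Maris → Fern → Oak → Larch → Spruce.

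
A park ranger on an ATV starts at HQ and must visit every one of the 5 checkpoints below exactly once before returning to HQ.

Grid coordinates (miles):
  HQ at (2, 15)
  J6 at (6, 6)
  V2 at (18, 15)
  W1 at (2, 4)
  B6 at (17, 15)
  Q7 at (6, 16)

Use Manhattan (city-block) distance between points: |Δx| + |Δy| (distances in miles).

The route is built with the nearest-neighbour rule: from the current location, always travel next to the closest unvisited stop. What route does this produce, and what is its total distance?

64 miles along HQ → Q7 → J6 → W1 → B6 → V2 → HQ.

HQ → [Q7:5 / W1:11 / J6:13 / B6:15 / V2:16] → Q7 (5)
Q7 → [J6:10 / B6:12 / V2:13 / W1:16] → J6 (10)
J6 → [W1:6 / B6:20 / V2:21] → W1 (6)
W1 → [B6:26 / V2:27] → B6 (26)
B6 → [V2:1] → V2 (1)
Return V2→HQ: 16.
Total = 5 + 10 + 6 + 26 + 1 + 16 = 64.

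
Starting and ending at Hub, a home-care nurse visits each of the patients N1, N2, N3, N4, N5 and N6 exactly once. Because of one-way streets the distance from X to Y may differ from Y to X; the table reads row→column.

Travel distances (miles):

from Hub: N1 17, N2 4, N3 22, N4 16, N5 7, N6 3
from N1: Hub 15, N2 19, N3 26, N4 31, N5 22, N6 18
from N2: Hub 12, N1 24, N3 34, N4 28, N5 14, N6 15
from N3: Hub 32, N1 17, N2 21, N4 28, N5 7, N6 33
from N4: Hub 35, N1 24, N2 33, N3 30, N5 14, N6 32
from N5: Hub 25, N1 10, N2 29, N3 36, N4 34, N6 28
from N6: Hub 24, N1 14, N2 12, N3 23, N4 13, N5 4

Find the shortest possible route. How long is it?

Minimum total distance: 94 miles.

Hub - N1 - N2 - N3 - N4 - N5 - N6 - Hub: 17+19+34+28+14+28+24 = 164
Hub - N1 - N2 - N3 - N4 - N6 - N5 - Hub: 17+19+34+28+32+4+25 = 159
Hub - N1 - N2 - N3 - N5 - N4 - N6 - Hub: 17+19+34+7+34+32+24 = 167
Hub - N1 - N2 - N3 - N5 - N6 - N4 - Hub: 17+19+34+7+28+13+35 = 153
Hub - N1 - N2 - N3 - N6 - N4 - N5 - Hub: 17+19+34+33+13+14+25 = 155
Hub - N1 - N2 - N3 - N6 - N5 - N4 - Hub: 17+19+34+33+4+34+35 = 176
Hub - N1 - N2 - N4 - N3 - N5 - N6 - Hub: 17+19+28+30+7+28+24 = 153
Hub - N1 - N2 - N4 - N3 - N6 - N5 - Hub: 17+19+28+30+33+4+25 = 156
… (712 more)
Hub - N2 - N6 - N4 - N3 - N5 - N1 - Hub: 4+15+13+30+7+10+15 = 94  ← best
The minimum is 94.
One optimal route: Hub → N2 → N6 → N4 → N3 → N5 → N1 → Hub.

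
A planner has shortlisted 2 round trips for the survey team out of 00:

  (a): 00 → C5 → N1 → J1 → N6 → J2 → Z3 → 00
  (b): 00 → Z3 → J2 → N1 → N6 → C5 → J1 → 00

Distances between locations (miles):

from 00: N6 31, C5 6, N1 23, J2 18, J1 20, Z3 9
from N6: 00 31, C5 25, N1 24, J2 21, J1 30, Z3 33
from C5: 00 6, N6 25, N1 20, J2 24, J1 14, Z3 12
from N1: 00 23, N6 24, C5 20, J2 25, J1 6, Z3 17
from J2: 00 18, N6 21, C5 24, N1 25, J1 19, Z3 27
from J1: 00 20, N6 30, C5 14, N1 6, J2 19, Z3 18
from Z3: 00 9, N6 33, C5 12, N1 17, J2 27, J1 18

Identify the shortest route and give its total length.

Shortest is (a), total 119 miles.

(a): 6 + 20 + 6 + 30 + 21 + 27 + 9 = 119
(b): 9 + 27 + 25 + 24 + 25 + 14 + 20 = 144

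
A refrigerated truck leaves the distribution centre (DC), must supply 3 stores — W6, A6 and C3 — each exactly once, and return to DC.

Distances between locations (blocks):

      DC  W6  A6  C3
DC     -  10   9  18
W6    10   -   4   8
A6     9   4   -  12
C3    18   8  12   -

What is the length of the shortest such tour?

With 3 stops there are 3!/2 = 3 distinct round trips (a route and its reverse cost the same).
DC - W6 - A6 - C3 - DC: 10+4+12+18 = 44
DC - W6 - C3 - A6 - DC: 10+8+12+9 = 39
DC - A6 - W6 - C3 - DC: 9+4+8+18 = 39
The minimum is 39.
One optimal route: DC → W6 → C3 → A6 → DC (or its reverse).

Minimum total distance: 39 blocks.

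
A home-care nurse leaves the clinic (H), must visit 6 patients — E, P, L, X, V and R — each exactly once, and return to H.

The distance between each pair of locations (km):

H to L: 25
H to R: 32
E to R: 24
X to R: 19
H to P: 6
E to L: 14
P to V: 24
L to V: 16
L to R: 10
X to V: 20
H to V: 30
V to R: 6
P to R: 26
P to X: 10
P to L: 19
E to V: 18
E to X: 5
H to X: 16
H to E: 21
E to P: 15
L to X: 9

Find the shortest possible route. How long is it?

H-E-P-L-X-V-R-H: 21+15+19+9+20+6+32 = 122
H-E-P-L-X-R-V-H: 21+15+19+9+19+6+30 = 119
H-E-P-L-V-X-R-H: 21+15+19+16+20+19+32 = 142
H-E-P-L-V-R-X-H: 21+15+19+16+6+19+16 = 112
H-E-P-L-R-X-V-H: 21+15+19+10+19+20+30 = 134
H-E-P-L-R-V-X-H: 21+15+19+10+6+20+16 = 107
H-E-P-X-L-V-R-H: 21+15+10+9+16+6+32 = 109
H-E-P-X-L-R-V-H: 21+15+10+9+10+6+30 = 101
… (352 more)
H-E-V-R-L-X-P-H: 21+18+6+10+9+10+6 = 80  ← best
The minimum is 80.
One optimal route: H → E → V → R → L → X → P → H (or its reverse).

Shortest round trip = 80 km.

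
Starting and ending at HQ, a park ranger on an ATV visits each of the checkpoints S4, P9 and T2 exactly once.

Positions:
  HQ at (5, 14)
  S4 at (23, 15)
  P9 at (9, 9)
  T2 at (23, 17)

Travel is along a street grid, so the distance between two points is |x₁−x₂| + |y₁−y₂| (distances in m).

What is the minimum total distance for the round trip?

Shortest round trip = 52 m.

There are 3 distinct closed tours to check (reversals are equivalent).
HQ-S4-P9-T2-HQ: 19+20+22+21 = 82
HQ-S4-T2-P9-HQ: 19+2+22+9 = 52
HQ-P9-S4-T2-HQ: 9+20+2+21 = 52
The minimum is 52.
One optimal route: HQ → S4 → T2 → P9 → HQ (or its reverse).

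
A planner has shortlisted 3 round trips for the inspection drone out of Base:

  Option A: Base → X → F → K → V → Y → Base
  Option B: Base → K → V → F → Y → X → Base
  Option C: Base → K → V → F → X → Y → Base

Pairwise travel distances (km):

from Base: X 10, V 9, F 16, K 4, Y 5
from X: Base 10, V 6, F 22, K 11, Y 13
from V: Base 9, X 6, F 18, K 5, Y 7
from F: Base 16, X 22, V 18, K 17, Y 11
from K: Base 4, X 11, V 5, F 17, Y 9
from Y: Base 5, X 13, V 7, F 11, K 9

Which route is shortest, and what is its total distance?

Option A: 10 + 22 + 17 + 5 + 7 + 5 = 66
Option B: 4 + 5 + 18 + 11 + 13 + 10 = 61
Option C: 4 + 5 + 18 + 22 + 13 + 5 = 67

Shortest is Option B, total 61 km.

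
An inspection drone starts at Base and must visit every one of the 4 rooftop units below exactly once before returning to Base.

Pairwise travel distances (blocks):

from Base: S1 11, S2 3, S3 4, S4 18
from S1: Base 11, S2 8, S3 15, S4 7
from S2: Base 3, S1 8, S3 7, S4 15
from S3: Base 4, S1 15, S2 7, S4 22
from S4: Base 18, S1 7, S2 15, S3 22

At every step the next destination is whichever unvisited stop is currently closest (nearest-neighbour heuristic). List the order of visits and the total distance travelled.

Base → [S2:3 / S3:4 / S1:11 / S4:18] → S2 (3)
S2 → [S3:7 / S1:8 / S4:15] → S3 (7)
S3 → [S1:15 / S4:22] → S1 (15)
S1 → [S4:7] → S4 (7)
Return S4→Base: 18.
Total = 3 + 7 + 15 + 7 + 18 = 50.

50 blocks along Base → S2 → S3 → S1 → S4 → Base.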